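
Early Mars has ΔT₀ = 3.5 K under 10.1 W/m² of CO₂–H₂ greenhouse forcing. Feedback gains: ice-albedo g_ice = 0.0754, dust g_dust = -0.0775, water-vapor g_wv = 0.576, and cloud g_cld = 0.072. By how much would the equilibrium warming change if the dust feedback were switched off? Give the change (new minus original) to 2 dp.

2.77 K

Original: g = 0.6459, ΔT = 3.5/(1−0.6459) = 9.8842 K.
Without dust: g' = 0.7234, ΔT' = 3.5/(1−0.7234) = 12.6537 K.
Change = 12.6537 − 9.8842 = 2.77 K.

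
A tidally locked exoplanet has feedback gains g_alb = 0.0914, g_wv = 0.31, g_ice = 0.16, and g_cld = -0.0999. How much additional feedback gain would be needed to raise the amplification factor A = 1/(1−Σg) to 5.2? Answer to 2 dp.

Current total gain = 0.4615.
Target gain for A = 5.2: g* = 1 − 1/5.2 = 0.8077.
Additional gain needed = 0.8077 − 0.4615 = 0.35.

0.35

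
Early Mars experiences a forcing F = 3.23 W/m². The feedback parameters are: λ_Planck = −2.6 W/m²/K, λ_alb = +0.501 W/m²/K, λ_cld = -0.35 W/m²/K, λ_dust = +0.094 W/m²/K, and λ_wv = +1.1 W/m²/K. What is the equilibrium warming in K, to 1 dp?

Net feedback parameter λ = (−2.6) + (+0.501) + (-0.35) + (+0.094) + (+1.1) = -1.255 W/m²/K.
ΔT = −F/λ = −3.23/(-1.255) = 2.6 K.

2.6 K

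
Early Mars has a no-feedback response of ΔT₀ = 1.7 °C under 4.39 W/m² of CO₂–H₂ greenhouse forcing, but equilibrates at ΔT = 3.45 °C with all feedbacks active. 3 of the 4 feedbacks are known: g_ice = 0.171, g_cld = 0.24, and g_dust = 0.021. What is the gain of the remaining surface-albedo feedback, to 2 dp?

Amplification A = ΔT/ΔT₀ = 3.45/1.7 = 2.029.
Total gain g = 1 − 1/A = 1 − 1/2.029 = 0.5071.
Known gains sum to 0.171 + 0.24 + 0.021 = 0.432.
g_alb = 0.5071 − 0.432 = 0.08.

0.08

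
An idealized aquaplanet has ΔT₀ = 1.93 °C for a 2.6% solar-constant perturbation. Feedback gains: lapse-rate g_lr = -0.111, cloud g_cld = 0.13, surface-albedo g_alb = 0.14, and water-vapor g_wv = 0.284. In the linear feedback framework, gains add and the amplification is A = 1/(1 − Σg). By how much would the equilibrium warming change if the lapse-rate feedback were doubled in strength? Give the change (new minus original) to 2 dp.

Original: g = 0.443, ΔT = 1.93/(1−0.443) = 3.4650 °C.
With doubled lapse-rate: g' = 0.332, ΔT' = 1.93/(1−0.332) = 2.8892 °C.
Change = 2.8892 − 3.4650 = -0.58 °C.

-0.58 °C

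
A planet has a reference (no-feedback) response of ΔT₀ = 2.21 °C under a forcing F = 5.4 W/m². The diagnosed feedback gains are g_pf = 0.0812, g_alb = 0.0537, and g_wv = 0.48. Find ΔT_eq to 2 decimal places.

Total gain g = 0.0812 + 0.0537 + 0.48 = 0.6149.
Amplification A = 1/(1 − 0.6149) = 2.597.
ΔT = 2.21 × 2.597 = 5.74 °C.

5.74 °C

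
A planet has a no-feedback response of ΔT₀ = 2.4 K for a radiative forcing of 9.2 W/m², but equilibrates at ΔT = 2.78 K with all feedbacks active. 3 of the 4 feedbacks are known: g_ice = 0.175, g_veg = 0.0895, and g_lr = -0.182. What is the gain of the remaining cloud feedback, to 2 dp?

0.05

Amplification A = ΔT/ΔT₀ = 2.78/2.4 = 1.158.
Total gain g = 1 − 1/A = 1 − 1/1.158 = 0.1364.
Known gains sum to 0.175 + 0.0895 − 0.182 = 0.0825.
g_cld = 0.1364 − 0.0825 = 0.05.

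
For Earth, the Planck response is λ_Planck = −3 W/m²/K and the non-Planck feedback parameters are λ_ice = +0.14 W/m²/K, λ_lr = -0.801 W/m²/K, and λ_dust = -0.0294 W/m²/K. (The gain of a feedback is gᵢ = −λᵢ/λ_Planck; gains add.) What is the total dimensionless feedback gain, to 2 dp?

Convert to gains: g_ice = 0.14/3 = 0.04667; g_lr = -0.801/3 = -0.267; g_dust = -0.0294/3 = -0.0098.
Total gain g = -0.23013.

-0.23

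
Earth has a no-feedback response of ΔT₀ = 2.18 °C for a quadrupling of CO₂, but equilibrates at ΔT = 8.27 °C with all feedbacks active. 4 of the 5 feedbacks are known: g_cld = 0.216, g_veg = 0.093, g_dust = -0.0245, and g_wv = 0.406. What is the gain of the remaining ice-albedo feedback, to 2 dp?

Amplification A = ΔT/ΔT₀ = 8.27/2.18 = 3.794.
Total gain g = 1 − 1/A = 1 − 1/3.794 = 0.7364.
Known gains sum to 0.216 + 0.093 − 0.0245 + 0.406 = 0.6905.
g_ice = 0.7364 − 0.6905 = 0.05.

0.05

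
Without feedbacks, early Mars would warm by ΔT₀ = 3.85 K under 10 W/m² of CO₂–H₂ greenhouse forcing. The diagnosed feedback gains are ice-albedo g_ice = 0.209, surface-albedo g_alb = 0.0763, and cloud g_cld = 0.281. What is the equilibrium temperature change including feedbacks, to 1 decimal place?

8.9 K

Total gain g = 0.209 + 0.0763 + 0.281 = 0.5663.
Amplification A = 1/(1 − 0.5663) = 2.306.
ΔT = 3.85 × 2.306 = 8.9 K.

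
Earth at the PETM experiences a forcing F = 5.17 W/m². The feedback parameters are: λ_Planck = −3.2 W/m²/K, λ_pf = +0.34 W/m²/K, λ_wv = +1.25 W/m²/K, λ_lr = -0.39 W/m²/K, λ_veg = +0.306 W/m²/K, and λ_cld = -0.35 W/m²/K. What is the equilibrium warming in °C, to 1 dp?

Net feedback parameter λ = (−3.2) + (+0.34) + (+1.25) + (-0.39) + (+0.306) + (-0.35) = -2.044 W/m²/K.
ΔT = −F/λ = −5.17/(-2.044) = 2.5 °C.

2.5 °C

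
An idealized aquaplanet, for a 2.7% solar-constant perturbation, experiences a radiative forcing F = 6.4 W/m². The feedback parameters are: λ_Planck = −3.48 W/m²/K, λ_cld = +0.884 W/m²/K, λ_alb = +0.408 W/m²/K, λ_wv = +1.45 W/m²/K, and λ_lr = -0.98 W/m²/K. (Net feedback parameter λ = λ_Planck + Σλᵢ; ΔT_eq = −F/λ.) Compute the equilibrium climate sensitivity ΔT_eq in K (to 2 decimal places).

Net feedback parameter λ = (−3.48) + (+0.884) + (+0.408) + (+1.45) + (-0.98) = -1.718 W/m²/K.
ΔT = −F/λ = −6.4/(-1.718) = 3.73 K.

3.73 K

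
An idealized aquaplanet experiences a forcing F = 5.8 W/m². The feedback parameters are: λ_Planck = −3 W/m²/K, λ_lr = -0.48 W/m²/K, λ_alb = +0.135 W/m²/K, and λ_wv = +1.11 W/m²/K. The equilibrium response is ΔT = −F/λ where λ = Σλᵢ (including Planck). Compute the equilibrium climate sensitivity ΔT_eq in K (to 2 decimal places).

Net feedback parameter λ = (−3) + (-0.48) + (+0.135) + (+1.11) = -2.235 W/m²/K.
ΔT = −F/λ = −5.8/(-2.235) = 2.60 K.

2.60 K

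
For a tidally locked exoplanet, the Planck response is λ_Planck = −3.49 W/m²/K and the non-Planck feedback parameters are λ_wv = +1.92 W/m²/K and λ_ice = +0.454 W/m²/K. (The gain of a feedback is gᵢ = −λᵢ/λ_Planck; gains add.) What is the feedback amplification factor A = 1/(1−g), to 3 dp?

3.127

Convert to gains: g_wv = 1.92/3.49 = 0.5501; g_ice = 0.454/3.49 = 0.1301.
Total gain g = 0.6802.
A = 1/(1 − 0.6802) = 3.127.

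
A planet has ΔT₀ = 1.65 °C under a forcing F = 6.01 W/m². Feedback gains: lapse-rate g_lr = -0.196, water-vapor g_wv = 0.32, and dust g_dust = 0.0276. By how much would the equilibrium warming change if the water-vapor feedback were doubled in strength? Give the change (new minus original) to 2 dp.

Original: g = 0.1516, ΔT = 1.65/(1−0.1516) = 1.9448 °C.
With doubled water-vapor: g' = 0.4716, ΔT' = 1.65/(1−0.4716) = 3.1226 °C.
Change = 3.1226 − 1.9448 = 1.18 °C.

1.18 °C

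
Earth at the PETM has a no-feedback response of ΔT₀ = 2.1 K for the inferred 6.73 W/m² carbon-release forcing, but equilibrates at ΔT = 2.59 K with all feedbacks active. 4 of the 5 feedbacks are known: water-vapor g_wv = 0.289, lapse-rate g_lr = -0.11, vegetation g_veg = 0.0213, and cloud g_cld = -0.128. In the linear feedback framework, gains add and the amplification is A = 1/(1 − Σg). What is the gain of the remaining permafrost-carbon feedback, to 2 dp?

0.12

Amplification A = ΔT/ΔT₀ = 2.59/2.1 = 1.233.
Total gain g = 1 − 1/A = 1 − 1/1.233 = 0.189.
Known gains sum to 0.289 − 0.11 + 0.0213 − 0.128 = 0.0723.
g_pf = 0.189 − 0.0723 = 0.12.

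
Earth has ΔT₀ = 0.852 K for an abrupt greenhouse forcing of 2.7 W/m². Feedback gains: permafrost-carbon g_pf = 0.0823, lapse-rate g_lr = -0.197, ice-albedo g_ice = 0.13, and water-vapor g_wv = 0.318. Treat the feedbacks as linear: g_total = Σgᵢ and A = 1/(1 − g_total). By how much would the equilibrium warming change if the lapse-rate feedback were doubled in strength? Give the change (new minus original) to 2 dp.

-0.29 K

Original: g = 0.3333, ΔT = 0.852/(1−0.3333) = 1.2779 K.
With doubled lapse-rate: g' = 0.1363, ΔT' = 0.852/(1−0.1363) = 0.9865 K.
Change = 0.9865 − 1.2779 = -0.29 K.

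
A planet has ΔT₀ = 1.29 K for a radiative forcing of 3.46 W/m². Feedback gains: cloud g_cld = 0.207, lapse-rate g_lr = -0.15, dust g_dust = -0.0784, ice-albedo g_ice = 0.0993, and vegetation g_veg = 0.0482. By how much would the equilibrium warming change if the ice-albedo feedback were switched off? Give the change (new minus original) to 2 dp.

Original: g = 0.1261, ΔT = 1.29/(1−0.1261) = 1.4761 K.
Without ice-albedo: g' = 0.0268, ΔT' = 1.29/(1−0.0268) = 1.3255 K.
Change = 1.3255 − 1.4761 = -0.15 K.

-0.15 K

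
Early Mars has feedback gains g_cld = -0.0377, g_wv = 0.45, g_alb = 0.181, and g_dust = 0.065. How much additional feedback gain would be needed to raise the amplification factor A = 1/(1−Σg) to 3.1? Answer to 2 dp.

Current total gain = 0.6583.
Target gain for A = 3.1: g* = 1 − 1/3.1 = 0.6774.
Additional gain needed = 0.6774 − 0.6583 = 0.02.

0.02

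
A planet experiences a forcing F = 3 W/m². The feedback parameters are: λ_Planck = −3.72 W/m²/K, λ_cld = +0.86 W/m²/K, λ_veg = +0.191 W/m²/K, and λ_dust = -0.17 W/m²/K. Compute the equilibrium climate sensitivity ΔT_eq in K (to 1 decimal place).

1.1 K

Net feedback parameter λ = (−3.72) + (+0.86) + (+0.191) + (-0.17) = -2.839 W/m²/K.
ΔT = −F/λ = −3/(-2.839) = 1.1 K.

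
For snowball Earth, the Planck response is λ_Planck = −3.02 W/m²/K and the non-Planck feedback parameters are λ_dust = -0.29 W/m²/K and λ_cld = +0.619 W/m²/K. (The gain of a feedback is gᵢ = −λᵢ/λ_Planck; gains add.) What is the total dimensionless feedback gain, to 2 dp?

Convert to gains: g_dust = -0.29/3.02 = -0.09603; g_cld = 0.619/3.02 = 0.205.
Total gain g = 0.10897.

0.11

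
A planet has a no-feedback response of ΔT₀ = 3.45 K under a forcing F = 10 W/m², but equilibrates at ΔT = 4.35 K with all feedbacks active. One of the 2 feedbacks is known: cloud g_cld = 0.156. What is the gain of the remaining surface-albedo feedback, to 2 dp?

0.05

Amplification A = ΔT/ΔT₀ = 4.35/3.45 = 1.261.
Total gain g = 1 − 1/A = 1 − 1/1.261 = 0.207.
The known gain is 0.156.
g_alb = 0.207 − 0.156 = 0.05.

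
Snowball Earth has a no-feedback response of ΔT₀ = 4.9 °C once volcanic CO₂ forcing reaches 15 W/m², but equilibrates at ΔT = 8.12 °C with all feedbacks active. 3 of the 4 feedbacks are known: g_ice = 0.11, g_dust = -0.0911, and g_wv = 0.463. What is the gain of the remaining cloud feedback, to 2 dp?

-0.09

Amplification A = ΔT/ΔT₀ = 8.12/4.9 = 1.657.
Total gain g = 1 − 1/A = 1 − 1/1.657 = 0.3965.
Known gains sum to 0.11 − 0.0911 + 0.463 = 0.4819.
g_cld = 0.3965 − 0.4819 = -0.09.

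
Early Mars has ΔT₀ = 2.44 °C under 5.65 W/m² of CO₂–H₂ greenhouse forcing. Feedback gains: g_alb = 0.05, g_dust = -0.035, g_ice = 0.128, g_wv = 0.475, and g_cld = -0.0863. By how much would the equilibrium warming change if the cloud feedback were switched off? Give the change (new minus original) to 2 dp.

1.18 °C

Original: g = 0.5317, ΔT = 2.44/(1−0.5317) = 5.2103 °C.
Without cloud: g' = 0.618, ΔT' = 2.44/(1−0.618) = 6.3874 °C.
Change = 6.3874 − 5.2103 = 1.18 °C.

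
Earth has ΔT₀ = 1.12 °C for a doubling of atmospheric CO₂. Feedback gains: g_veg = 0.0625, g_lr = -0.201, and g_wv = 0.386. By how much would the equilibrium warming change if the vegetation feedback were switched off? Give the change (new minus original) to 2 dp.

-0.11 °C

Original: g = 0.2475, ΔT = 1.12/(1−0.2475) = 1.4884 °C.
Without vegetation: g' = 0.185, ΔT' = 1.12/(1−0.185) = 1.3742 °C.
Change = 1.3742 − 1.4884 = -0.11 °C.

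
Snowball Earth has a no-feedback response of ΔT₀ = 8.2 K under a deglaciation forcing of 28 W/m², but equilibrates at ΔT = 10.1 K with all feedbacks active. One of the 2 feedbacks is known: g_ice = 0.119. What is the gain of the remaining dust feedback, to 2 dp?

Amplification A = ΔT/ΔT₀ = 10.1/8.2 = 1.232.
Total gain g = 1 − 1/A = 1 − 1/1.232 = 0.1883.
The known gain is 0.119.
g_dust = 0.1883 − 0.119 = 0.07.

0.07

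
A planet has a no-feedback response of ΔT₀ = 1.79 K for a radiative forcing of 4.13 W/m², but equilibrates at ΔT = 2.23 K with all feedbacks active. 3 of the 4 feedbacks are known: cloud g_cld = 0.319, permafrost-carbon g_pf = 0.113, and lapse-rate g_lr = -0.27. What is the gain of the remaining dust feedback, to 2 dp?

Amplification A = ΔT/ΔT₀ = 2.23/1.79 = 1.246.
Total gain g = 1 − 1/A = 1 − 1/1.246 = 0.1974.
Known gains sum to 0.319 + 0.113 − 0.27 = 0.162.
g_dust = 0.1974 − 0.162 = 0.04.

0.04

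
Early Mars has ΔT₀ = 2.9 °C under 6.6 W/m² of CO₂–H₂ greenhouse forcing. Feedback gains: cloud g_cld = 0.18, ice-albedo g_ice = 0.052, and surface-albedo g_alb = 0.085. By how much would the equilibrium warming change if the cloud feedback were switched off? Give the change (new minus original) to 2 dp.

Original: g = 0.317, ΔT = 2.9/(1−0.317) = 4.2460 °C.
Without cloud: g' = 0.137, ΔT' = 2.9/(1−0.137) = 3.3604 °C.
Change = 3.3604 − 4.2460 = -0.89 °C.

-0.89 °C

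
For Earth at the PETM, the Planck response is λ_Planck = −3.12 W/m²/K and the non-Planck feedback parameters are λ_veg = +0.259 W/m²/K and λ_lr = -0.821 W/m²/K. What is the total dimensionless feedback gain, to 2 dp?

-0.18

Convert to gains: g_veg = 0.259/3.12 = 0.08301; g_lr = -0.821/3.12 = -0.2631.
Total gain g = -0.18009.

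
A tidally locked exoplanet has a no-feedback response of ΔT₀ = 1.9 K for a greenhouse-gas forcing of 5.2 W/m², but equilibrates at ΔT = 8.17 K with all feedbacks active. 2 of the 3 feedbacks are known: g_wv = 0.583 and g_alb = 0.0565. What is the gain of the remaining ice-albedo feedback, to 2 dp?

Amplification A = ΔT/ΔT₀ = 8.17/1.9 = 4.3.
Total gain g = 1 − 1/A = 1 − 1/4.3 = 0.7674.
Known gains sum to 0.583 + 0.0565 = 0.6395.
g_ice = 0.7674 − 0.6395 = 0.13.

0.13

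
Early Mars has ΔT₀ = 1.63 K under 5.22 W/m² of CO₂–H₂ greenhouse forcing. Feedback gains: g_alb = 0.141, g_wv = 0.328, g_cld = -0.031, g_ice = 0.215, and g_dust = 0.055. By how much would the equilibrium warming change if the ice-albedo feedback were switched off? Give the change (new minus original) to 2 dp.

Original: g = 0.708, ΔT = 1.63/(1−0.708) = 5.5822 K.
Without ice-albedo: g' = 0.493, ΔT' = 1.63/(1−0.493) = 3.2150 K.
Change = 3.2150 − 5.5822 = -2.37 K.

-2.37 K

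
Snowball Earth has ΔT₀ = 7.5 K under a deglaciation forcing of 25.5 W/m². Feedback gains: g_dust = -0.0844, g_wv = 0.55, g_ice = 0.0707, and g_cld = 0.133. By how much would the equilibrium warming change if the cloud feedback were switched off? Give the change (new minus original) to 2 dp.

-6.50 K

Original: g = 0.6693, ΔT = 7.5/(1−0.6693) = 22.6792 K.
Without cloud: g' = 0.5363, ΔT' = 7.5/(1−0.5363) = 16.1743 K.
Change = 16.1743 − 22.6792 = -6.50 K.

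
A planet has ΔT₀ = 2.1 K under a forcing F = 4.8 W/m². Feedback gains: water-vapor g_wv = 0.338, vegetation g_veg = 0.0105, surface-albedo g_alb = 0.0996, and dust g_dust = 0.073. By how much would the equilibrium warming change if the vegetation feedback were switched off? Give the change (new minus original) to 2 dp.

Original: g = 0.5211, ΔT = 2.1/(1−0.5211) = 4.3850 K.
Without vegetation: g' = 0.5106, ΔT' = 2.1/(1−0.5106) = 4.2910 K.
Change = 4.2910 − 4.3850 = -0.09 K.

-0.09 K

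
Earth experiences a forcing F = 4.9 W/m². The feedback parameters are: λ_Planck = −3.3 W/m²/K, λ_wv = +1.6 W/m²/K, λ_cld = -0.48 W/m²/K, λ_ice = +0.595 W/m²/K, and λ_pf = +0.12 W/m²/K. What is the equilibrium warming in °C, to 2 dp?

Net feedback parameter λ = (−3.3) + (+1.6) + (-0.48) + (+0.595) + (+0.12) = -1.465 W/m²/K.
ΔT = −F/λ = −4.9/(-1.465) = 3.34 °C.

3.34 °C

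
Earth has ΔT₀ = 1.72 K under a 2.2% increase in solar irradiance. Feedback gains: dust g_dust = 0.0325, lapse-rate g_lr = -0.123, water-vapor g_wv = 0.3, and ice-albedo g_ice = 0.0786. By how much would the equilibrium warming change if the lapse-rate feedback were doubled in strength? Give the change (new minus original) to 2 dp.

-0.36 K

Original: g = 0.2881, ΔT = 1.72/(1−0.2881) = 2.4161 K.
With doubled lapse-rate: g' = 0.1651, ΔT' = 1.72/(1−0.1651) = 2.0601 K.
Change = 2.0601 − 2.4161 = -0.36 K.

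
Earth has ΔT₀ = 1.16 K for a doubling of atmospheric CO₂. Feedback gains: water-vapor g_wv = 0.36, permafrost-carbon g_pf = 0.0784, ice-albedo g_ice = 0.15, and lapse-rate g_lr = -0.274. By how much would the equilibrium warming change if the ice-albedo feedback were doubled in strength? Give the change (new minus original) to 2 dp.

0.47 K

Original: g = 0.3144, ΔT = 1.16/(1−0.3144) = 1.6919 K.
With doubled ice-albedo: g' = 0.4644, ΔT' = 1.16/(1−0.4644) = 2.1658 K.
Change = 2.1658 − 1.6919 = 0.47 K.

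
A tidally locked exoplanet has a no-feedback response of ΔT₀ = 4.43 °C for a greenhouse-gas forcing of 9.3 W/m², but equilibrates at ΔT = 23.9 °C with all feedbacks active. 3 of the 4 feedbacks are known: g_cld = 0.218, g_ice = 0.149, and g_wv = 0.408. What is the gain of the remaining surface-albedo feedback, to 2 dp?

Amplification A = ΔT/ΔT₀ = 23.9/4.43 = 5.395.
Total gain g = 1 − 1/A = 1 − 1/5.395 = 0.8146.
Known gains sum to 0.218 + 0.149 + 0.408 = 0.775.
g_alb = 0.8146 − 0.775 = 0.04.

0.04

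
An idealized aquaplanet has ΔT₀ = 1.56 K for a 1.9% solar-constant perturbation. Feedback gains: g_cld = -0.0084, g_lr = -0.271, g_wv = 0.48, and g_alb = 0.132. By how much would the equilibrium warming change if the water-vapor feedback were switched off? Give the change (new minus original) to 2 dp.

Original: g = 0.3326, ΔT = 1.56/(1−0.3326) = 2.3374 K.
Without water-vapor: g' = -0.1474, ΔT' = 1.56/(1+0.1474) = 1.3596 K.
Change = 1.3596 − 2.3374 = -0.98 K.

-0.98 K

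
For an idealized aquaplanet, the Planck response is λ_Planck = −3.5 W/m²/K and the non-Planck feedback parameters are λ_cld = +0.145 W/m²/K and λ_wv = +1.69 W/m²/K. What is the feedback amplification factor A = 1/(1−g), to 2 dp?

Convert to gains: g_cld = 0.145/3.5 = 0.04143; g_wv = 1.69/3.5 = 0.4829.
Total gain g = 0.52433.
A = 1/(1 − 0.52433) = 2.10.

2.10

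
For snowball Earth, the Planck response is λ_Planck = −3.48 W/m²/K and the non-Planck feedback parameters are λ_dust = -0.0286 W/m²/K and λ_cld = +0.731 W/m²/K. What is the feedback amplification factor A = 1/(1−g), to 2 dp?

Convert to gains: g_dust = -0.0286/3.48 = -0.008218; g_cld = 0.731/3.48 = 0.2101.
Total gain g = 0.201882.
A = 1/(1 − 0.201882) = 1.25.

1.25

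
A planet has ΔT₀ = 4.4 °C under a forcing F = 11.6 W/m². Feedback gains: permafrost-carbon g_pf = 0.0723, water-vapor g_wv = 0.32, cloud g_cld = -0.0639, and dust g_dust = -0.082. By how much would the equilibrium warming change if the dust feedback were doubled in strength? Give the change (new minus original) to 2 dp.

-0.57 °C

Original: g = 0.2464, ΔT = 4.4/(1−0.2464) = 5.8386 °C.
With doubled dust: g' = 0.1644, ΔT' = 4.4/(1−0.1644) = 5.2657 °C.
Change = 5.2657 − 5.8386 = -0.57 °C.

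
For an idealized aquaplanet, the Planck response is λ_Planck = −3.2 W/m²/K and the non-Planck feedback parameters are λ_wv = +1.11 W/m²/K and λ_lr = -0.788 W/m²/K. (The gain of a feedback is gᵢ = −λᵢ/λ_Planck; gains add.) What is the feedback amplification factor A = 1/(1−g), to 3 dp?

1.112

Convert to gains: g_wv = 1.11/3.2 = 0.3469; g_lr = -0.788/3.2 = -0.2462.
Total gain g = 0.1007.
A = 1/(1 − 0.1007) = 1.112.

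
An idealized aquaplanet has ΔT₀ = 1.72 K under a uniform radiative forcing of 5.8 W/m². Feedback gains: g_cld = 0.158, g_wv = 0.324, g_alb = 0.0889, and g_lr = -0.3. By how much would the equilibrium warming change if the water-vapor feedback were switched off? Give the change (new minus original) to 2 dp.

Original: g = 0.2709, ΔT = 1.72/(1−0.2709) = 2.3591 K.
Without water-vapor: g' = -0.0531, ΔT' = 1.72/(1+0.0531) = 1.6333 K.
Change = 1.6333 − 2.3591 = -0.73 K.

-0.73 K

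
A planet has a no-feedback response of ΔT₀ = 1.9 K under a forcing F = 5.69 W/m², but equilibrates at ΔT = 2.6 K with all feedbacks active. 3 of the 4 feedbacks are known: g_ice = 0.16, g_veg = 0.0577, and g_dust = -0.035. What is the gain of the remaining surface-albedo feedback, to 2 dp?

0.09

Amplification A = ΔT/ΔT₀ = 2.6/1.9 = 1.368.
Total gain g = 1 − 1/A = 1 − 1/1.368 = 0.269.
Known gains sum to 0.16 + 0.0577 − 0.035 = 0.1827.
g_alb = 0.269 − 0.1827 = 0.09.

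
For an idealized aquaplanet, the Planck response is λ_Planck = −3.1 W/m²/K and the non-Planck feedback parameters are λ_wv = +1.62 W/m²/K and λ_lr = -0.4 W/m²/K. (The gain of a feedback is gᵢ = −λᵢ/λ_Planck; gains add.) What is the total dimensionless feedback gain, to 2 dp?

0.39

Convert to gains: g_wv = 1.62/3.1 = 0.5226; g_lr = -0.4/3.1 = -0.129.
Total gain g = 0.3936.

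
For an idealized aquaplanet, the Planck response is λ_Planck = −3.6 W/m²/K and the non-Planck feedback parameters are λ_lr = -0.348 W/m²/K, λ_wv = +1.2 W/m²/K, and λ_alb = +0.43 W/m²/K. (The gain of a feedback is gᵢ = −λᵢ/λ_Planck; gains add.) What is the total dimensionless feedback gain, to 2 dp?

Convert to gains: g_lr = -0.348/3.6 = -0.09667; g_wv = 1.2/3.6 = 0.3333; g_alb = 0.43/3.6 = 0.1194.
Total gain g = 0.35603.

0.36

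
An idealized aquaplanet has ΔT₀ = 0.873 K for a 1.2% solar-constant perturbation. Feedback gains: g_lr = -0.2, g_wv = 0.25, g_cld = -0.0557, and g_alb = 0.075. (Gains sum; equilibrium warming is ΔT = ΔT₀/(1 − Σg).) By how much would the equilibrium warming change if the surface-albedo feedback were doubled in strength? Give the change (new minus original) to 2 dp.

0.08 K

Original: g = 0.0693, ΔT = 0.873/(1−0.0693) = 0.9380 K.
With doubled surface-albedo: g' = 0.1443, ΔT' = 0.873/(1−0.1443) = 1.0202 K.
Change = 1.0202 − 0.9380 = 0.08 K.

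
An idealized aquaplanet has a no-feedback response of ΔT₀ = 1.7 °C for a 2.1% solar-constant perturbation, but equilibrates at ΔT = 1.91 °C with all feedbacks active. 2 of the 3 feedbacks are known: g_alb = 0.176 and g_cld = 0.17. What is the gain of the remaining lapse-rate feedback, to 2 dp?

-0.24

Amplification A = ΔT/ΔT₀ = 1.91/1.7 = 1.124.
Total gain g = 1 − 1/A = 1 − 1/1.124 = 0.1103.
Known gains sum to 0.176 + 0.17 = 0.346.
g_lr = 0.1103 − 0.346 = -0.24.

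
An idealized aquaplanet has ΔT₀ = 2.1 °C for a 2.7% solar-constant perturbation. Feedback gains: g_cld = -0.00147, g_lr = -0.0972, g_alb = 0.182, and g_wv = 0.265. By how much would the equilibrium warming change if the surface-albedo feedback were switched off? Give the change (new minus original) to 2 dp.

-0.70 °C

Original: g = 0.34833, ΔT = 2.1/(1−0.34833) = 3.2225 °C.
Without surface-albedo: g' = 0.16633, ΔT' = 2.1/(1−0.16633) = 2.5190 °C.
Change = 2.5190 − 3.2225 = -0.70 °C.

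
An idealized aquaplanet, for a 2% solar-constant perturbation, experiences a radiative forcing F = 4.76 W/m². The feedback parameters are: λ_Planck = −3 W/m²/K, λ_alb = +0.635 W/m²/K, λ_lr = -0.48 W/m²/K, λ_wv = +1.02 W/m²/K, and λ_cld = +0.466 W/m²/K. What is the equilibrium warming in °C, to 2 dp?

Net feedback parameter λ = (−3) + (+0.635) + (-0.48) + (+1.02) + (+0.466) = -1.359 W/m²/K.
ΔT = −F/λ = −4.76/(-1.359) = 3.50 °C.

3.50 °C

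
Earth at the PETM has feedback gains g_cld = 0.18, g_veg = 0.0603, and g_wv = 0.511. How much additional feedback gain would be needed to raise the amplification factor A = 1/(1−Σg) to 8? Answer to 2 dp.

Current total gain = 0.7513.
Target gain for A = 8: g* = 1 − 1/8 = 0.875.
Additional gain needed = 0.875 − 0.7513 = 0.12.

0.12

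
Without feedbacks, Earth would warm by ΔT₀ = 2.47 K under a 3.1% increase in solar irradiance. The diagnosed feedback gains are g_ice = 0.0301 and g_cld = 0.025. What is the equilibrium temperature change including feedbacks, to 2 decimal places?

2.61 K

Total gain g = 0.0301 + 0.025 = 0.0551.
Amplification A = 1/(1 − 0.0551) = 1.058.
ΔT = 2.47 × 1.058 = 2.61 K.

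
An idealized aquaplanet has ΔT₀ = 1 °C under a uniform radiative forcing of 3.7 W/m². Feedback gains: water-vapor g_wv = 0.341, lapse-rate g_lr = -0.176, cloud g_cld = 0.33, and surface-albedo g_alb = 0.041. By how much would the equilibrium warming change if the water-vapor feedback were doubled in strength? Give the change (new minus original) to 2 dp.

5.97 °C

Original: g = 0.536, ΔT = 1/(1−0.536) = 2.1552 °C.
With doubled water-vapor: g' = 0.877, ΔT' = 1/(1−0.877) = 8.1301 °C.
Change = 8.1301 − 2.1552 = 5.97 °C.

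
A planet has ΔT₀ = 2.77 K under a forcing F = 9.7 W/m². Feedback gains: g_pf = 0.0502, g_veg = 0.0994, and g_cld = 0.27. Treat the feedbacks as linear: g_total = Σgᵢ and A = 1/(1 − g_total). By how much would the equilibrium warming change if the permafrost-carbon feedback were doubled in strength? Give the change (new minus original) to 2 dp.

0.45 K

Original: g = 0.4196, ΔT = 2.77/(1−0.4196) = 4.7726 K.
With doubled permafrost-carbon: g' = 0.4698, ΔT' = 2.77/(1−0.4698) = 5.2244 K.
Change = 5.2244 − 4.7726 = 0.45 K.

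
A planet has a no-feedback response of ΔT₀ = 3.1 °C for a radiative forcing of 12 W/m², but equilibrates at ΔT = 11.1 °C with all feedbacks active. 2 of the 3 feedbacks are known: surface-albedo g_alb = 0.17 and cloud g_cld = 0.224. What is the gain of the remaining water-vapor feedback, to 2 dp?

0.33

Amplification A = ΔT/ΔT₀ = 11.1/3.1 = 3.581.
Total gain g = 1 − 1/A = 1 − 1/3.581 = 0.7207.
Known gains sum to 0.17 + 0.224 = 0.394.
g_wv = 0.7207 − 0.394 = 0.33.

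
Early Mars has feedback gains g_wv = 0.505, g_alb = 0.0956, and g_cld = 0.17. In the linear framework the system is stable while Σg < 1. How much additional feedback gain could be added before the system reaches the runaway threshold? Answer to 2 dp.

Current total gain = 0.505 + 0.0956 + 0.17 = 0.7706.
Margin to runaway = 1 − 0.7706 = 0.23.

0.23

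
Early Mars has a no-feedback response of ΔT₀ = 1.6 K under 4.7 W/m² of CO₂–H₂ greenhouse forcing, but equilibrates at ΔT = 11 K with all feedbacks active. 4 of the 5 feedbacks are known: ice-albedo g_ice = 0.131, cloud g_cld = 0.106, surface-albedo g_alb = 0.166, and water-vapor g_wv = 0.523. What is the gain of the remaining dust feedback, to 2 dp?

Amplification A = ΔT/ΔT₀ = 11/1.6 = 6.875.
Total gain g = 1 − 1/A = 1 − 1/6.875 = 0.8545.
Known gains sum to 0.131 + 0.106 + 0.166 + 0.523 = 0.926.
g_dust = 0.8545 − 0.926 = -0.07.

-0.07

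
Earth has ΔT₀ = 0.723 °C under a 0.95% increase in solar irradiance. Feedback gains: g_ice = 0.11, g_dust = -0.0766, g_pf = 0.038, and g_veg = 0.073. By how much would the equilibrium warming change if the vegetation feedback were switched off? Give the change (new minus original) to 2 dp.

-0.07 °C

Original: g = 0.1444, ΔT = 0.723/(1−0.1444) = 0.8450 °C.
Without vegetation: g' = 0.0714, ΔT' = 0.723/(1−0.0714) = 0.7786 °C.
Change = 0.7786 − 0.8450 = -0.07 °C.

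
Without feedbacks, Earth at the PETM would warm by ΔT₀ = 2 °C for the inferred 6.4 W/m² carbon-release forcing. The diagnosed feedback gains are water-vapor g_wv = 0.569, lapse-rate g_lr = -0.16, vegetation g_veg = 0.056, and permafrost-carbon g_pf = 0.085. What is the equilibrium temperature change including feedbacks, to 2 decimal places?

Total gain g = 0.569 − 0.16 + 0.056 + 0.085 = 0.55.
Amplification A = 1/(1 − 0.55) = 2.222.
ΔT = 2 × 2.222 = 4.44 °C.

4.44 °C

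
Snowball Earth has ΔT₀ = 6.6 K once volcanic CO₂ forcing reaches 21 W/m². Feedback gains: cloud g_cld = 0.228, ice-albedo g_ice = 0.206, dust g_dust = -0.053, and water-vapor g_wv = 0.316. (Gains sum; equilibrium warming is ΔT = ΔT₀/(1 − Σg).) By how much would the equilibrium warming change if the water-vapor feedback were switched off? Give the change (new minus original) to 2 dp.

-11.12 K

Original: g = 0.697, ΔT = 6.6/(1−0.697) = 21.7822 K.
Without water-vapor: g' = 0.381, ΔT' = 6.6/(1−0.381) = 10.6624 K.
Change = 10.6624 − 21.7822 = -11.12 K.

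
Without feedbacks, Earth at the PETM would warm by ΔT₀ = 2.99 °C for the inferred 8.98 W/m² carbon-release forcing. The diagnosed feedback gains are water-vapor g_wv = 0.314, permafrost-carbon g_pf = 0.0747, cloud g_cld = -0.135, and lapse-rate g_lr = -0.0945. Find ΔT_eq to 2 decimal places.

Total gain g = 0.314 + 0.0747 − 0.135 − 0.0945 = 0.1592.
Amplification A = 1/(1 − 0.1592) = 1.189.
ΔT = 2.99 × 1.189 = 3.56 °C.

3.56 °C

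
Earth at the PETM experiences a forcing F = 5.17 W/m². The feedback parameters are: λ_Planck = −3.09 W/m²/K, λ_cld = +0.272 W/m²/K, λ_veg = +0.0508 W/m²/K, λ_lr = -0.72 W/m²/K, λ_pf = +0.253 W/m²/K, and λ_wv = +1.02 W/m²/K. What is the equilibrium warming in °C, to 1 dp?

Net feedback parameter λ = (−3.09) + (+0.272) + (+0.0508) + (-0.72) + (+0.253) + (+1.02) = -2.2142 W/m²/K.
ΔT = −F/λ = −5.17/(-2.2142) = 2.3 °C.

2.3 °C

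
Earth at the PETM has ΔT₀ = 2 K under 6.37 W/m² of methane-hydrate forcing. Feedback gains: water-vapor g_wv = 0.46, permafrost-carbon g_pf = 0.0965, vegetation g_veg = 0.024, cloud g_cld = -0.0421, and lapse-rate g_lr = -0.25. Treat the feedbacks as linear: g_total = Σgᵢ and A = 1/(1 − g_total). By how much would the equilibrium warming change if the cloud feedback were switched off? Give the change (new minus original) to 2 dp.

0.18 K

Original: g = 0.2884, ΔT = 2/(1−0.2884) = 2.8106 K.
Without cloud: g' = 0.3305, ΔT' = 2/(1−0.3305) = 2.9873 K.
Change = 2.9873 − 2.8106 = 0.18 K.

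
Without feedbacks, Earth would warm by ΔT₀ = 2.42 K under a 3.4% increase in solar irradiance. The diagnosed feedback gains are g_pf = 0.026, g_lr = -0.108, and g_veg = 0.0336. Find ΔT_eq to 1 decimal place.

2.3 K

Total gain g = 0.026 − 0.108 + 0.0336 = -0.0484.
Amplification A = 1/(1 + 0.0484) = 0.9538.
ΔT = 2.42 × 0.9538 = 2.3 K.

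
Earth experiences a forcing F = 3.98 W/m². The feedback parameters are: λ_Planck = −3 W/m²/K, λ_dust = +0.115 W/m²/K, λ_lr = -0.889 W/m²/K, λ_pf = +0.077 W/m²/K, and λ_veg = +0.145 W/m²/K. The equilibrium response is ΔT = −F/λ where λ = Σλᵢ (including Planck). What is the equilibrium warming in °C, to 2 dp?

1.12 °C

Net feedback parameter λ = (−3) + (+0.115) + (-0.889) + (+0.077) + (+0.145) = -3.552 W/m²/K.
ΔT = −F/λ = −3.98/(-3.552) = 1.12 °C.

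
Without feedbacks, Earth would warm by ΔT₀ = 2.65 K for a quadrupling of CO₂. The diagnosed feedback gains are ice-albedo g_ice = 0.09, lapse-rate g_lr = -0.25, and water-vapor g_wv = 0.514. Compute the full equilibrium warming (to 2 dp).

4.10 K

Total gain g = 0.09 − 0.25 + 0.514 = 0.354.
Amplification A = 1/(1 − 0.354) = 1.548.
ΔT = 2.65 × 1.548 = 4.10 K.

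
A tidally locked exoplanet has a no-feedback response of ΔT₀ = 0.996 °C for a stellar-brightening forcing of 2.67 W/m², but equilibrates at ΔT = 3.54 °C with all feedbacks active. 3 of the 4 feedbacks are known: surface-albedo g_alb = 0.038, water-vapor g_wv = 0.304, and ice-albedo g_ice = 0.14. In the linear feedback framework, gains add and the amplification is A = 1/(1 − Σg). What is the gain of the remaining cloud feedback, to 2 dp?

0.24

Amplification A = ΔT/ΔT₀ = 3.54/0.996 = 3.554.
Total gain g = 1 − 1/A = 1 − 1/3.554 = 0.7186.
Known gains sum to 0.038 + 0.304 + 0.14 = 0.482.
g_cld = 0.7186 − 0.482 = 0.24.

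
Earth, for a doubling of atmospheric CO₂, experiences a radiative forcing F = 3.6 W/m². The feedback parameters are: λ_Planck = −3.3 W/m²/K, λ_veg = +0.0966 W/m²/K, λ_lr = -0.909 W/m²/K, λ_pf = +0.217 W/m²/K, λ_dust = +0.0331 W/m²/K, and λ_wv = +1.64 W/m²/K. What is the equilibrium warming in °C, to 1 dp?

Net feedback parameter λ = (−3.3) + (+0.0966) + (-0.909) + (+0.217) + (+0.0331) + (+1.64) = -2.2223 W/m²/K.
ΔT = −F/λ = −3.6/(-2.2223) = 1.6 °C.

1.6 °C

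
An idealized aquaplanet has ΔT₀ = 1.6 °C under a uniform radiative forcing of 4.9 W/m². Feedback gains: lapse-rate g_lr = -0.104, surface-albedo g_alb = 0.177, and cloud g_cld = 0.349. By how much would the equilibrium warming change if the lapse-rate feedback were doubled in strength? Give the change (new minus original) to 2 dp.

Original: g = 0.422, ΔT = 1.6/(1−0.422) = 2.7682 °C.
With doubled lapse-rate: g' = 0.318, ΔT' = 1.6/(1−0.318) = 2.3460 °C.
Change = 2.3460 − 2.7682 = -0.42 °C.

-0.42 °C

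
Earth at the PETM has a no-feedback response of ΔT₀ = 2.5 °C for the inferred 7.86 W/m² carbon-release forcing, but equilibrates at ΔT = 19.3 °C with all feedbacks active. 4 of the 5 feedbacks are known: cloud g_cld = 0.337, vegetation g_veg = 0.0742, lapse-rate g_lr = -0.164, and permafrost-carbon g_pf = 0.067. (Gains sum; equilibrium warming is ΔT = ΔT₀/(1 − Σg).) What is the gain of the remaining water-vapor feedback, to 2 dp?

0.56

Amplification A = ΔT/ΔT₀ = 19.3/2.5 = 7.72.
Total gain g = 1 − 1/A = 1 − 1/7.72 = 0.8705.
Known gains sum to 0.337 + 0.0742 − 0.164 + 0.067 = 0.3142.
g_wv = 0.8705 − 0.3142 = 0.56.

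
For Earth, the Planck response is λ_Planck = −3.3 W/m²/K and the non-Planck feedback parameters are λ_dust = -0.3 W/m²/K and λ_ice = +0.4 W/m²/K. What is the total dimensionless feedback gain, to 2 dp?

0.03

Convert to gains: g_dust = -0.3/3.3 = -0.09091; g_ice = 0.4/3.3 = 0.1212.
Total gain g = 0.03029.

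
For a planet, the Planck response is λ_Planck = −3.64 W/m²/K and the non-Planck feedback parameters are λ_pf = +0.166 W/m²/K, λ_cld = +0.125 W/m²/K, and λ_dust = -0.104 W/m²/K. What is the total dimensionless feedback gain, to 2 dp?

Convert to gains: g_pf = 0.166/3.64 = 0.0456; g_cld = 0.125/3.64 = 0.03434; g_dust = -0.104/3.64 = -0.02857.
Total gain g = 0.05137.

0.05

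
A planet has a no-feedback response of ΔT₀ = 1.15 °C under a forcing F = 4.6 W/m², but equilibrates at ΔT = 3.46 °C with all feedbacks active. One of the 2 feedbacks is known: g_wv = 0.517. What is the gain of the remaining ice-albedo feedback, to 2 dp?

Amplification A = ΔT/ΔT₀ = 3.46/1.15 = 3.009.
Total gain g = 1 − 1/A = 1 − 1/3.009 = 0.6677.
The known gain is 0.517.
g_ice = 0.6677 − 0.517 = 0.15.

0.15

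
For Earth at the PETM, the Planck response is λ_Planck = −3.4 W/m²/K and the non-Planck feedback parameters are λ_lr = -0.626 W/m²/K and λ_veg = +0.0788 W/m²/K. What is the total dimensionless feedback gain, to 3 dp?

-0.161

Convert to gains: g_lr = -0.626/3.4 = -0.1841; g_veg = 0.0788/3.4 = 0.02318.
Total gain g = -0.16092.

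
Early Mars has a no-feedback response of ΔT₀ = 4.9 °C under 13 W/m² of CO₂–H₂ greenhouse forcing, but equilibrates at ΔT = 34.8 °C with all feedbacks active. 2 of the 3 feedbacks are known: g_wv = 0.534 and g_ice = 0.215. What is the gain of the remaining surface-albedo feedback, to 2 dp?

0.11

Amplification A = ΔT/ΔT₀ = 34.8/4.9 = 7.102.
Total gain g = 1 − 1/A = 1 − 1/7.102 = 0.8592.
Known gains sum to 0.534 + 0.215 = 0.749.
g_alb = 0.8592 − 0.749 = 0.11.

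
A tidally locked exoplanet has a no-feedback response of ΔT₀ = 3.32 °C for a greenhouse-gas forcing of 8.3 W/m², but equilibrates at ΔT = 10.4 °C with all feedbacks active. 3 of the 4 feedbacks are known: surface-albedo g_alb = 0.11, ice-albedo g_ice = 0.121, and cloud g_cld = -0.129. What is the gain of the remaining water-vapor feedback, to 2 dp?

0.58

Amplification A = ΔT/ΔT₀ = 10.4/3.32 = 3.133.
Total gain g = 1 − 1/A = 1 − 1/3.133 = 0.6808.
Known gains sum to 0.11 + 0.121 − 0.129 = 0.102.
g_wv = 0.6808 − 0.102 = 0.58.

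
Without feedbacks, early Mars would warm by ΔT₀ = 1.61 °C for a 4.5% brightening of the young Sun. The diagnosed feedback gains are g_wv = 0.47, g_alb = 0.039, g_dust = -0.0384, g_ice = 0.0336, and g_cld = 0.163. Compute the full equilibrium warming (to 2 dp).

Total gain g = 0.47 + 0.039 − 0.0384 + 0.0336 + 0.163 = 0.6672.
Amplification A = 1/(1 − 0.6672) = 3.005.
ΔT = 1.61 × 3.005 = 4.84 °C.

4.84 °C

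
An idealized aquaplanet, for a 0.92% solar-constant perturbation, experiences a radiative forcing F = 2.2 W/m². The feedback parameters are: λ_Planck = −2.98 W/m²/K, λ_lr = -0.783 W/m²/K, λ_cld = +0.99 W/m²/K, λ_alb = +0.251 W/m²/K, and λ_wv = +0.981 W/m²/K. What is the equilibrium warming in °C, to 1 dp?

Net feedback parameter λ = (−2.98) + (-0.783) + (+0.99) + (+0.251) + (+0.981) = -1.541 W/m²/K.
ΔT = −F/λ = −2.2/(-1.541) = 1.4 °C.

1.4 °C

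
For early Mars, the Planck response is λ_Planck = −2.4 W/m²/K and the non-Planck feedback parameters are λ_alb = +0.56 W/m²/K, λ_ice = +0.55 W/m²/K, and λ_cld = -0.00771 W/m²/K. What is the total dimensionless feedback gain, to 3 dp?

Convert to gains: g_alb = 0.56/2.4 = 0.2333; g_ice = 0.55/2.4 = 0.2292; g_cld = -0.00771/2.4 = -0.003213.
Total gain g = 0.459287.

0.459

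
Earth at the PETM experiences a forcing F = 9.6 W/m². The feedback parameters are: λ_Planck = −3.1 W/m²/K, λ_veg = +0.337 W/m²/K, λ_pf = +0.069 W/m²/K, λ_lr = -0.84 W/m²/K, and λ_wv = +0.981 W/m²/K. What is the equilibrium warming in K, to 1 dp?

3.8 K

Net feedback parameter λ = (−3.1) + (+0.337) + (+0.069) + (-0.84) + (+0.981) = -2.553 W/m²/K.
ΔT = −F/λ = −9.6/(-2.553) = 3.8 K.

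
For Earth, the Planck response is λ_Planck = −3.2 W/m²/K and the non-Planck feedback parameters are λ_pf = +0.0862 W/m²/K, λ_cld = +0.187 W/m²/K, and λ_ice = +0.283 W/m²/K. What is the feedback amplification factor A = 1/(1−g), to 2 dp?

Convert to gains: g_pf = 0.0862/3.2 = 0.02694; g_cld = 0.187/3.2 = 0.05844; g_ice = 0.283/3.2 = 0.08844.
Total gain g = 0.17382.
A = 1/(1 − 0.17382) = 1.21.

1.21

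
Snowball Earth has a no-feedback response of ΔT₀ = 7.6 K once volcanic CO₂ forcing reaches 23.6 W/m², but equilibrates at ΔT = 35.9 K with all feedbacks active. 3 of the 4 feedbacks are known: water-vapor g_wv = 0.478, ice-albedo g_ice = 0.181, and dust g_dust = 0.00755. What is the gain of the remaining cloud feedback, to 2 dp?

0.12

Amplification A = ΔT/ΔT₀ = 35.9/7.6 = 4.724.
Total gain g = 1 − 1/A = 1 − 1/4.724 = 0.7883.
Known gains sum to 0.478 + 0.181 + 0.00755 = 0.66655.
g_cld = 0.7883 − 0.66655 = 0.12.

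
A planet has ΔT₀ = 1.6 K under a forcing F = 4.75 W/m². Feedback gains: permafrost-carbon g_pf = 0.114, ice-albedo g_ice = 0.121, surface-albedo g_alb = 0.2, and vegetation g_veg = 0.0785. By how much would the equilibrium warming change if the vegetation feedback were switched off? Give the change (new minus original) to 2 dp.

Original: g = 0.5135, ΔT = 1.6/(1−0.5135) = 3.2888 K.
Without vegetation: g' = 0.435, ΔT' = 1.6/(1−0.435) = 2.8319 K.
Change = 2.8319 − 3.2888 = -0.46 K.

-0.46 K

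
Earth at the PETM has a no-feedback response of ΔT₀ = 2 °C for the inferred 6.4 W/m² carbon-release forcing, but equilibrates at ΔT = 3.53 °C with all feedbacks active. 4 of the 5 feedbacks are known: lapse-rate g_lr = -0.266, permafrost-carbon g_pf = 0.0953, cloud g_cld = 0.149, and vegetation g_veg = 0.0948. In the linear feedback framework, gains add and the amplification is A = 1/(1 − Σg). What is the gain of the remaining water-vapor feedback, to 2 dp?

0.36

Amplification A = ΔT/ΔT₀ = 3.53/2 = 1.765.
Total gain g = 1 − 1/A = 1 − 1/1.765 = 0.4334.
Known gains sum to -0.266 + 0.0953 + 0.149 + 0.0948 = 0.0731.
g_wv = 0.4334 − 0.0731 = 0.36.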